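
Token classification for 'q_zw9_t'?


Pattern: letter/underscore followed by alphanumerics, not a keyword
Type: IDENTIFIER


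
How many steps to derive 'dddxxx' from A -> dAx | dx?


Derivation: A => dAx => ddAxx => dddxxx
Steps: 3


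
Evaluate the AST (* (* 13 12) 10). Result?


Evaluate inner: (* 13 12) = 156
Evaluate root: (* 156 10) = 1560
Result: 1560


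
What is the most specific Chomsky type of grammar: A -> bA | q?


Right-linear: every RHS is a terminal or a terminal followed by one nonterminal
Classification: Type 3 (Regular)


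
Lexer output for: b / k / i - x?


Scan left to right, longest-match per lexeme
Tokens: ID(b), OP(/), ID(k), OP(/), ID(i), OP(-), ID(x)


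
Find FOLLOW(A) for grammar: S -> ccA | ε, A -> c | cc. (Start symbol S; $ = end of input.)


$ ∈ FOLLOW(S). For each A -> αBβ: add FIRST(β)\{ε} to FOLLOW(B); if β nullable, add FOLLOW(A).
FOLLOW(A) = {$}


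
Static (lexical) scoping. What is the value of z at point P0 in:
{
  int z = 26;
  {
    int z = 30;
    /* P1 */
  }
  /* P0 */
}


z declared in the same block as P0
z = 26


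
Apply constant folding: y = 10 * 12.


10 * 12 = 120 at compile time
Optimized: y = 120


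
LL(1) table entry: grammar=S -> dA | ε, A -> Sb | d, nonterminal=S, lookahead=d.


For [S, d]: 'd' ∈ FIRST(dA)
Entry: S -> dA


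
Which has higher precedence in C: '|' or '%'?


'%' is multiplicative (level 10); '|' is bitwise OR (level 3)
Higher level binds tighter
'%' has higher precedence than '|'


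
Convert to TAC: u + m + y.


Break into single-operator statements:
t1 = u + m
t2 = t1 + y


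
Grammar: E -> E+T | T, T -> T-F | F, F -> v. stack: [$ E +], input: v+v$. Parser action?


no handle ('E+' is not any RHS); shift 'v'
Action: shift


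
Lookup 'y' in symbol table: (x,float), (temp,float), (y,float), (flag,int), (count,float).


Lookup 'y' → type float


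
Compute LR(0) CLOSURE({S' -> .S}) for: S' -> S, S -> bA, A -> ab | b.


Start: S' -> .S
For each item with dot before a nonterminal B, add B -> .γ for every B-production
Closure: [S' -> .S, S -> .bA]


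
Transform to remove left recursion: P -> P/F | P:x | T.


Left-recursive alternatives: P/F, P:x; non-recursive: T
Introduce P': P -> TP', P' -> /FP' | :xP' | ε


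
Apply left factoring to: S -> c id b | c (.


Common prefix: 'c'
Factored: S -> c S', S' -> id b | (


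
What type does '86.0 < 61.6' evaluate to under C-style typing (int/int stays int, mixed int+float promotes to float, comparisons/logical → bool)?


Operand types: float < float
Rule: comparison yields bool
Result type: bool


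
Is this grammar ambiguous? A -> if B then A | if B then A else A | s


dangling else: 'if B then if B then s else s' parses two ways
Ambiguous


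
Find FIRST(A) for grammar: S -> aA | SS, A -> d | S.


Per alternative of A: FIRST(d) = {d}; FIRST(S) = {a}
FIRST(A) = {a, d}


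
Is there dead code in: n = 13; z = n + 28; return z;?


n is read by z's definition; z is returned
No dead code


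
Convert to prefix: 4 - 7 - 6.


left-to-right (same/higher precedence on left): tree is (- (- 4 7) 6)
Prefix: - - 4 7 6


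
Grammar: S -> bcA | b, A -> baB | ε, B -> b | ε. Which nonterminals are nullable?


A nonterminal is nullable iff some alternative derives ε (directly, or every symbol in it is nullable)
Nullable: {A, B}


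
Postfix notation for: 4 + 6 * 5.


* has higher precedence, evaluate 6*5 first
Postfix: 4 6 5 * +


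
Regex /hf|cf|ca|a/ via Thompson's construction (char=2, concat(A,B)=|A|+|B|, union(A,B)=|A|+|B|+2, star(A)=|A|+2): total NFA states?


Syntax tree has 7 char leaf(s), 3 union(s), 0 star(s)
chars contribute 7×2 = 14; each union adds +2; each star adds +2
Total: 14 + 6 + 0 = 20 states


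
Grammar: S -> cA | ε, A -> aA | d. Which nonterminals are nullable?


A nonterminal is nullable iff some alternative derives ε (directly, or every symbol in it is nullable)
Nullable: {S}


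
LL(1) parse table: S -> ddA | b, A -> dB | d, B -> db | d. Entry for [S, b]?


For [S, b]: 'b' ∈ FIRST(b)
Entry: S -> b


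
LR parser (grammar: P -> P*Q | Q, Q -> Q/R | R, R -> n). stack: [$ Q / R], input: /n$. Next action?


handle 'Q/R' on top
Action: reduce (Q -> Q/R)


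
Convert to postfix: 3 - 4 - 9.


Left to right (same or higher precedence on left)
Postfix: 3 4 - 9 -


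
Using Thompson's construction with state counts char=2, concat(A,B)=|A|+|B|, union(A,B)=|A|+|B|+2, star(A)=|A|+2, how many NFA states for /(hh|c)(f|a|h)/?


Syntax tree has 6 char leaf(s), 3 union(s), 0 star(s)
chars contribute 6×2 = 12; each union adds +2; each star adds +2
Total: 12 + 6 + 0 = 18 states


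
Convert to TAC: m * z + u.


Break into single-operator statements:
t1 = m * z
t2 = t1 + u


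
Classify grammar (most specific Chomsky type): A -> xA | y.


Right-linear: every RHS is a terminal or a terminal followed by one nonterminal
Classification: Type 3 (Regular)


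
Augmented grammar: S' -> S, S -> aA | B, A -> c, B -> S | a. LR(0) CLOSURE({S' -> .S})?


Start: S' -> .S
For each item with dot before a nonterminal B, add B -> .γ for every B-production
Closure: [S' -> .S, S -> .aA, S -> .B, B -> .S, B -> .a]


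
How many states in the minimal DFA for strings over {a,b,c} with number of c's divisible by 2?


Track (count of c) mod 2: states 0..1, accept at 0
Minimal DFA: 2 states


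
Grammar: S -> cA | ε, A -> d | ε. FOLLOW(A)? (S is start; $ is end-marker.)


$ ∈ FOLLOW(S). For each A -> αBβ: add FIRST(β)\{ε} to FOLLOW(B); if β nullable, add FOLLOW(A).
FOLLOW(A) = {$}


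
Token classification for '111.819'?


Pattern: digits with a decimal point
Type: FLOAT_LITERAL


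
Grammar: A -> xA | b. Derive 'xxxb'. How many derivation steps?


Derivation: A => xA => xxA => xxxA => xxxb
Steps: 4


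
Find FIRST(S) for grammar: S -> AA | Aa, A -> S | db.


Per alternative of S: FIRST(AA) = {d}; FIRST(Aa) = {d}
FIRST(S) = {d}


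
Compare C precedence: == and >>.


'>>' is shift (level 8); '==' is equality (level 6)
Higher level binds tighter
'>>' has higher precedence than '=='


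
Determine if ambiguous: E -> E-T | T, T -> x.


precedence layered via separate nonterminal T: deterministic
Unambiguous


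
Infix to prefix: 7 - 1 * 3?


'*' binds tighter: tree is (- 7 (* 1 3))
Prefix: - 7 * 1 3


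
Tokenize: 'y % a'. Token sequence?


Scan left to right, longest-match per lexeme
Tokens: ID(y), OP(%), ID(a)


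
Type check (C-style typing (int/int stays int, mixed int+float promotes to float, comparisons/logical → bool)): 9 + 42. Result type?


Operand types: int + int
Rule: mixed int/float promotes to float; int/int stays int
Result type: int


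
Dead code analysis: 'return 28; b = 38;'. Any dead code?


statement follows a return and is unreachable
Dead: 'b = 38'


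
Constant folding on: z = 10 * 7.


10 * 7 = 70 at compile time
Optimized: z = 70


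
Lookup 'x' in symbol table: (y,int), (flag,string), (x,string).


Lookup 'x' → type string


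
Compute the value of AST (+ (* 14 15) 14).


Evaluate inner: (* 14 15) = 210
Evaluate root: (+ 210 14) = 224
Result: 224


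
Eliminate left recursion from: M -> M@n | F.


Left-recursive alternatives: M@n; non-recursive: F
Introduce M': M -> FM', M' -> @nM' | ε


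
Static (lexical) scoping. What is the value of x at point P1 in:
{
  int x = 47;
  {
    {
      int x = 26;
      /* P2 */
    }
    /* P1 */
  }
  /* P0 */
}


P1's block does not declare x; resolves to the enclosing declaration at depth 0
x = 47


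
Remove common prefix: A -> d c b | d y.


Common prefix: 'd'
Factored: A -> d A', A' -> c b | y


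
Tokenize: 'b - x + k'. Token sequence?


Scan left to right, longest-match per lexeme
Tokens: ID(b), OP(-), ID(x), OP(+), ID(k)


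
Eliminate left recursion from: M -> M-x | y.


Left-recursive alternatives: M-x; non-recursive: y
Introduce M': M -> yM', M' -> -xM' | ε


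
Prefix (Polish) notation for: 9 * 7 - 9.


left-to-right (same/higher precedence on left): tree is (- (* 9 7) 9)
Prefix: - * 9 7 9


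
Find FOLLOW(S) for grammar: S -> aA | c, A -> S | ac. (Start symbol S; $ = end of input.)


$ ∈ FOLLOW(S). For each A -> αBβ: add FIRST(β)\{ε} to FOLLOW(B); if β nullable, add FOLLOW(A).
FOLLOW(S) = {$}


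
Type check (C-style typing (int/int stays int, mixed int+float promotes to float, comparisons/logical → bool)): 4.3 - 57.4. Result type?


Operand types: float - float
Rule: mixed int/float promotes to float; int/int stays int
Result type: float


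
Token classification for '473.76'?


Pattern: digits with a decimal point
Type: FLOAT_LITERAL


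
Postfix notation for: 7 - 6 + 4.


Left to right (same or higher precedence on left)
Postfix: 7 6 - 4 +


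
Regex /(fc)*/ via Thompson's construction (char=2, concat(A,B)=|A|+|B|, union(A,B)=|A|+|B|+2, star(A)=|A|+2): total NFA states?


Syntax tree has 2 char leaf(s), 0 union(s), 1 star(s)
chars contribute 2×2 = 4; each union adds +2; each star adds +2
Total: 4 + 0 + 2 = 6 states


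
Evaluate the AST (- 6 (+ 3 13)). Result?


Evaluate inner: (+ 3 13) = 16
Evaluate root: (- 6 16) = -10
Result: -10


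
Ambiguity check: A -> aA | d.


right-linear, alternatives start with distinct terminals 'a' vs 'd': unique leftmost derivation
Unambiguous


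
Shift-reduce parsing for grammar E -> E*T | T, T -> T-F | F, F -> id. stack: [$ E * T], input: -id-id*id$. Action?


'-' can extend T; shift to build T -> T-F
Action: shift


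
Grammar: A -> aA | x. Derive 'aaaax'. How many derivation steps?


Derivation: A => aA => aaA => aaaA => aaaaA => aaaax
Steps: 5


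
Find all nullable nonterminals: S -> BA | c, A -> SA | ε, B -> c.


A nonterminal is nullable iff some alternative derives ε (directly, or every symbol in it is nullable)
Nullable: {A}


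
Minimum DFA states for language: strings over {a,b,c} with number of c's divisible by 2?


Track (count of c) mod 2: states 0..1, accept at 0
Minimal DFA: 2 states


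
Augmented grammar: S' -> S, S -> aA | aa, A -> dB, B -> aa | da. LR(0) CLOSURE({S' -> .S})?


Start: S' -> .S
For each item with dot before a nonterminal B, add B -> .γ for every B-production
Closure: [S' -> .S, S -> .aA, S -> .aa]


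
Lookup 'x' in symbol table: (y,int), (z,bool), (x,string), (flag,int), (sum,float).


Lookup 'x' → type string


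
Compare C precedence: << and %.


'%' is multiplicative (level 10); '<<' is shift (level 8)
Higher level binds tighter
'%' has higher precedence than '<<'


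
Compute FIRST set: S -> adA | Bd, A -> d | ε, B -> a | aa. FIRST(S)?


Per alternative of S: FIRST(adA) = {a}; FIRST(Bd) = {a}
FIRST(S) = {a}


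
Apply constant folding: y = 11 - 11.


11 - 11 = 0 at compile time
Optimized: y = 0


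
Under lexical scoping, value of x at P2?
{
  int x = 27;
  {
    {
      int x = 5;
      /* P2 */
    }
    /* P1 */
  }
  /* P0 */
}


x declared in the same block as P2
x = 5


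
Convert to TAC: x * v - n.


Break into single-operator statements:
t1 = x * v
t2 = t1 - n


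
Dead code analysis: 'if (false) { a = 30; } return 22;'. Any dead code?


condition is constant false, so the whole block is unreachable
Dead: 'if (false) { a = 30; }'


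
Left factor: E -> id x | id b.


Common prefix: 'id'
Factored: E -> id E', E' -> x | b


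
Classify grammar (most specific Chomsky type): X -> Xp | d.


Left-linear: every RHS is a terminal or one nonterminal followed by a terminal
Classification: Type 3 (Regular)


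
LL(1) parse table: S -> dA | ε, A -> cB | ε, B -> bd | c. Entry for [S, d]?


For [S, d]: 'd' ∈ FIRST(dA)
Entry: S -> dA


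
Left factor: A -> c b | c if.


Common prefix: 'c'
Factored: A -> c A', A' -> b | if


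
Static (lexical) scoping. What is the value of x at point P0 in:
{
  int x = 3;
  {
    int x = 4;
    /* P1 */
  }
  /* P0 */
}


x declared in the same block as P0
x = 3


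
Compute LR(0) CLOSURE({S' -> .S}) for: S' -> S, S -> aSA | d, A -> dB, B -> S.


Start: S' -> .S
For each item with dot before a nonterminal B, add B -> .γ for every B-production
Closure: [S' -> .S, S -> .aSA, S -> .d]


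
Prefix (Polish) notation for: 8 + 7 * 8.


'*' binds tighter: tree is (+ 8 (* 7 8))
Prefix: + 8 * 7 8


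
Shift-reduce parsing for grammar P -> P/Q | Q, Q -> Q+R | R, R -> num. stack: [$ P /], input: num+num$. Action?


no handle ('P/' is not any RHS); shift 'num'
Action: shift


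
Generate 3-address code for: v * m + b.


Break into single-operator statements:
t1 = v * m
t2 = t1 + b


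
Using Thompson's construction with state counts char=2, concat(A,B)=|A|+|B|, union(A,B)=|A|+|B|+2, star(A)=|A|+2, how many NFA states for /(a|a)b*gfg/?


Syntax tree has 6 char leaf(s), 1 union(s), 1 star(s)
chars contribute 6×2 = 12; each union adds +2; each star adds +2
Total: 12 + 2 + 2 = 16 states


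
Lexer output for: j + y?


Scan left to right, longest-match per lexeme
Tokens: ID(j), OP(+), ID(y)


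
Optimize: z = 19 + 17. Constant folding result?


19 + 17 = 36 at compile time
Optimized: z = 36


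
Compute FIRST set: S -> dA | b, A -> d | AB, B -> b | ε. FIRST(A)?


Per alternative of A: FIRST(d) = {d}; FIRST(AB) = {d}
FIRST(A) = {d}


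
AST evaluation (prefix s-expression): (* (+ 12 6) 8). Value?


Evaluate inner: (+ 12 6) = 18
Evaluate root: (* 18 8) = 144
Result: 144


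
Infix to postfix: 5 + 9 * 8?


* has higher precedence, evaluate 9*8 first
Postfix: 5 9 8 * +


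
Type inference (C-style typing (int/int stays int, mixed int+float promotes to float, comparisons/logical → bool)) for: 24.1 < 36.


Operand types: float < int
Rule: comparison yields bool
Result type: bool


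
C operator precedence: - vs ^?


'-' is additive (level 9); '^' is bitwise XOR (level 4)
Higher level binds tighter
'-' has higher precedence than '^'


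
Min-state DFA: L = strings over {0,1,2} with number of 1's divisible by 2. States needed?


Track (count of 1) mod 2: states 0..1, accept at 0
Minimal DFA: 2 states


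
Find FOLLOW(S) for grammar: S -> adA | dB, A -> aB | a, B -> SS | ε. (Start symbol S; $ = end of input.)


$ ∈ FOLLOW(S). For each A -> αBβ: add FIRST(β)\{ε} to FOLLOW(B); if β nullable, add FOLLOW(A).
FOLLOW(S) = {$, a, d}


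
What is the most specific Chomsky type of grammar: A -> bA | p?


Right-linear: every RHS is a terminal or a terminal followed by one nonterminal
Classification: Type 3 (Regular)


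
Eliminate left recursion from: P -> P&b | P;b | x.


Left-recursive alternatives: P&b, P;b; non-recursive: x
Introduce P': P -> xP', P' -> &bP' | ;bP' | ε


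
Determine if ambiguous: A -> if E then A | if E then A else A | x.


dangling else: 'if E then if E then x else x' parses two ways
Ambiguous


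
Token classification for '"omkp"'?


Pattern: double-quoted sequence
Type: STRING_LITERAL


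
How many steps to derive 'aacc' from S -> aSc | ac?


Derivation: S => aSc => aacc
Steps: 2


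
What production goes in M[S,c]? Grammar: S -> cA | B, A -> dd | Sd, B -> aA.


For [S, c]: 'c' ∈ FIRST(cA)
Entry: S -> cA


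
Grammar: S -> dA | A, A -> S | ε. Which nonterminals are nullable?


A nonterminal is nullable iff some alternative derives ε (directly, or every symbol in it is nullable)
Nullable: {A, S}


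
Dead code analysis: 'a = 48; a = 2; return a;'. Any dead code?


first assignment to a is overwritten before any read
Dead: 'a = 48'


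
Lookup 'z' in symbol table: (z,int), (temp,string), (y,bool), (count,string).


Lookup 'z' → type int


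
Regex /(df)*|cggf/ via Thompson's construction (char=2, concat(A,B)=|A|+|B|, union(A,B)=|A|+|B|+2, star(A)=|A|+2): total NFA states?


Syntax tree has 6 char leaf(s), 1 union(s), 1 star(s)
chars contribute 6×2 = 12; each union adds +2; each star adds +2
Total: 12 + 2 + 2 = 16 states


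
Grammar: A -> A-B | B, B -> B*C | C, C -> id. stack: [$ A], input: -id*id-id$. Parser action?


shift '-' to continue A -> A-B
Action: shift


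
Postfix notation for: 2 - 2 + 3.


Left to right (same or higher precedence on left)
Postfix: 2 2 - 3 +


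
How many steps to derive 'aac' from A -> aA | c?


Derivation: A => aA => aaA => aac
Steps: 3


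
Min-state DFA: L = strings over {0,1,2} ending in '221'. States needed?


Track the longest suffix of input matching a prefix of '221': 4 classes (prefixes of length 0..3)
Minimal DFA: 4 states


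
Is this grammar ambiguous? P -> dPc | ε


balanced d^n…c^n: each string has a unique parse
Unambiguous


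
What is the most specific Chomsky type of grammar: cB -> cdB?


LHS has context (more than one symbol) and |LHS| ≤ |RHS|
Classification: Type 1 (Context-Sensitive)


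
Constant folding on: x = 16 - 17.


16 - 17 = -1 at compile time
Optimized: x = -1


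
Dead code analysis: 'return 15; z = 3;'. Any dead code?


statement follows a return and is unreachable
Dead: 'z = 3'


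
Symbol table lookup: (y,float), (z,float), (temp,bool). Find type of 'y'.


Lookup 'y' → type float


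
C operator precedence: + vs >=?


'+' is additive (level 9); '>=' is relational (level 7)
Higher level binds tighter
'+' has higher precedence than '>='


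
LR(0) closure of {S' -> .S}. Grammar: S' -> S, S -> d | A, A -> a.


Start: S' -> .S
For each item with dot before a nonterminal B, add B -> .γ for every B-production
Closure: [S' -> .S, S -> .d, S -> .A, A -> .a]


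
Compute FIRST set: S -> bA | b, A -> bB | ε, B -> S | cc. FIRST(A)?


Per alternative of A: FIRST(bB) = {b}; FIRST(ε) = {ε}
FIRST(A) = {b, ε}


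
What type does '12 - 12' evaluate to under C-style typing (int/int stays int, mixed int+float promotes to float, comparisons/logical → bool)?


Operand types: int - int
Rule: mixed int/float promotes to float; int/int stays int
Result type: int


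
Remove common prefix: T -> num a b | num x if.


Common prefix: 'num'
Factored: T -> num T', T' -> a b | x if


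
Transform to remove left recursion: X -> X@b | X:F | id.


Left-recursive alternatives: X@b, X:F; non-recursive: id
Introduce X': X -> idX', X' -> @bX' | :FX' | ε


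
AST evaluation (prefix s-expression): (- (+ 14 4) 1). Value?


Evaluate inner: (+ 14 4) = 18
Evaluate root: (- 18 1) = 17
Result: 17


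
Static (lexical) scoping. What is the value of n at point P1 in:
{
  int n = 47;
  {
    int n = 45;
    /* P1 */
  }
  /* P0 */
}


n declared in the same block as P1
n = 45


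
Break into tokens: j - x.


Scan left to right, longest-match per lexeme
Tokens: ID(j), OP(-), ID(x)


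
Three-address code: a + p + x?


Break into single-operator statements:
t1 = a + p
t2 = t1 + x


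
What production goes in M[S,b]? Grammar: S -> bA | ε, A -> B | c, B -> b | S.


For [S, b]: 'b' ∈ FIRST(bA)
Entry: S -> bA


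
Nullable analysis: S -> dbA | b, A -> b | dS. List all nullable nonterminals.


A nonterminal is nullable iff some alternative derives ε (directly, or every symbol in it is nullable)
Nullable: {}


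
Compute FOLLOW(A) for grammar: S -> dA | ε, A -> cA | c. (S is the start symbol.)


$ ∈ FOLLOW(S). For each A -> αBβ: add FIRST(β)\{ε} to FOLLOW(B); if β nullable, add FOLLOW(A).
FOLLOW(A) = {$}


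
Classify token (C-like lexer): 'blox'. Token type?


Pattern: letter/underscore followed by alphanumerics, not a keyword
Type: IDENTIFIER


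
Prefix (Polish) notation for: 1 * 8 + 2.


left-to-right (same/higher precedence on left): tree is (+ (* 1 8) 2)
Prefix: + * 1 8 2


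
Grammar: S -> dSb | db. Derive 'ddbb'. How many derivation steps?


Derivation: S => dSb => ddbb
Steps: 2


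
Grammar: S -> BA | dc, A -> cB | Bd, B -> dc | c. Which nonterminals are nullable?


A nonterminal is nullable iff some alternative derives ε (directly, or every symbol in it is nullable)
Nullable: {}


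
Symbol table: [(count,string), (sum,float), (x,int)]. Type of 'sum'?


Lookup 'sum' → type float


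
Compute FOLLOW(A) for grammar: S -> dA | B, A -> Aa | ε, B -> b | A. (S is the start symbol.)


$ ∈ FOLLOW(S). For each A -> αBβ: add FIRST(β)\{ε} to FOLLOW(B); if β nullable, add FOLLOW(A).
FOLLOW(A) = {$, a}


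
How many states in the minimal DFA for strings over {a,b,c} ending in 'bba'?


Track the longest suffix of input matching a prefix of 'bba': 4 classes (prefixes of length 0..3)
Minimal DFA: 4 states


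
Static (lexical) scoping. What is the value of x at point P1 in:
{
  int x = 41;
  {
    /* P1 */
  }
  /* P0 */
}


P1's block does not declare x; resolves to the enclosing declaration at depth 0
x = 41


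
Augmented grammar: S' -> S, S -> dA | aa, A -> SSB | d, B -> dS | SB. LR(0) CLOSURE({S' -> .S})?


Start: S' -> .S
For each item with dot before a nonterminal B, add B -> .γ for every B-production
Closure: [S' -> .S, S -> .dA, S -> .aa]


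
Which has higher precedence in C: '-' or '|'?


'-' is additive (level 9); '|' is bitwise OR (level 3)
Higher level binds tighter
'-' has higher precedence than '|'


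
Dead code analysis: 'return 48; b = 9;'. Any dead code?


statement follows a return and is unreachable
Dead: 'b = 9'


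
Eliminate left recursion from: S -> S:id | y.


Left-recursive alternatives: S:id; non-recursive: y
Introduce S': S -> yS', S' -> :idS' | ε


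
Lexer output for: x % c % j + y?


Scan left to right, longest-match per lexeme
Tokens: ID(x), OP(%), ID(c), OP(%), ID(j), OP(+), ID(y)


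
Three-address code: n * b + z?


Break into single-operator statements:
t1 = n * b
t2 = t1 + z


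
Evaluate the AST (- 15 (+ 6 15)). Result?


Evaluate inner: (+ 6 15) = 21
Evaluate root: (- 15 21) = -6
Result: -6


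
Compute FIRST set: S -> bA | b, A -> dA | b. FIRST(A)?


Per alternative of A: FIRST(dA) = {d}; FIRST(b) = {b}
FIRST(A) = {b, d}


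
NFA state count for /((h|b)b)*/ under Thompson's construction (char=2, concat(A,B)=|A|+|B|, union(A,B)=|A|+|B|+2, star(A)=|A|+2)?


Syntax tree has 3 char leaf(s), 1 union(s), 1 star(s)
chars contribute 3×2 = 6; each union adds +2; each star adds +2
Total: 6 + 2 + 2 = 10 states


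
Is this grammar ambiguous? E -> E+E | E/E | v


'v+v/v' has two parse trees (no precedence encoded between + and /)
Ambiguous


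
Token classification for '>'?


Pattern: operator symbol
Type: OPERATOR


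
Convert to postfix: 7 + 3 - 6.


Left to right (same or higher precedence on left)
Postfix: 7 3 + 6 -


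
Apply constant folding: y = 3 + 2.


3 + 2 = 5 at compile time
Optimized: y = 5


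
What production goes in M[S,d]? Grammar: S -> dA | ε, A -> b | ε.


For [S, d]: 'd' ∈ FIRST(dA)
Entry: S -> dA


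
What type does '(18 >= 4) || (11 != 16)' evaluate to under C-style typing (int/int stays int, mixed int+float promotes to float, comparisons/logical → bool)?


Operand types: bool || bool
Rule: logical operators take bool operands and yield bool
Result type: bool


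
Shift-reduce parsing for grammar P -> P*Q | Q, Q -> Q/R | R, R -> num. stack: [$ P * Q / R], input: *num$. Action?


handle 'Q/R' on top
Action: reduce (Q -> Q/R)


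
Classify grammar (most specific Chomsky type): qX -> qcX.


LHS has context (more than one symbol) and |LHS| ≤ |RHS|
Classification: Type 1 (Context-Sensitive)


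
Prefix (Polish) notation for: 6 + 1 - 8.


left-to-right (same/higher precedence on left): tree is (- (+ 6 1) 8)
Prefix: - + 6 1 8


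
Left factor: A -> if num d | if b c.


Common prefix: 'if'
Factored: A -> if A', A' -> num d | b c


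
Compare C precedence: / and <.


'/' is multiplicative (level 10); '<' is relational (level 7)
Higher level binds tighter
'/' has higher precedence than '<'


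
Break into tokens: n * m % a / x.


Scan left to right, longest-match per lexeme
Tokens: ID(n), OP(*), ID(m), OP(%), ID(a), OP(/), ID(x)


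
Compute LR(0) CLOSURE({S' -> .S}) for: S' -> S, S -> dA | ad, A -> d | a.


Start: S' -> .S
For each item with dot before a nonterminal B, add B -> .γ for every B-production
Closure: [S' -> .S, S -> .dA, S -> .ad]


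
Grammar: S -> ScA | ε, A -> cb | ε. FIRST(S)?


Per alternative of S: FIRST(ScA) = {c}; FIRST(ε) = {ε}
FIRST(S) = {c, ε}


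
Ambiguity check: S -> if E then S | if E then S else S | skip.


dangling else: 'if E then if E then skip else skip' parses two ways
Ambiguous


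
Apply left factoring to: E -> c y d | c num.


Common prefix: 'c'
Factored: E -> c E', E' -> y d | num


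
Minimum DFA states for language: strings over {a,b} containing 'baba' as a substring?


KMP-style automaton: 4 progress states + 1 absorbing accept = 5
Minimal DFA: 5 states


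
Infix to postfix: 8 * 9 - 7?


Left to right (same or higher precedence on left)
Postfix: 8 9 * 7 -


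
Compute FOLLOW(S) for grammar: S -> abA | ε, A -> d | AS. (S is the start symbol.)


$ ∈ FOLLOW(S). For each A -> αBβ: add FIRST(β)\{ε} to FOLLOW(B); if β nullable, add FOLLOW(A).
FOLLOW(S) = {$, a}


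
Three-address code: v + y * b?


Break into single-operator statements:
t1 = y * b
t2 = v + t1


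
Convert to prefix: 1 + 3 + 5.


left-to-right (same/higher precedence on left): tree is (+ (+ 1 3) 5)
Prefix: + + 1 3 5


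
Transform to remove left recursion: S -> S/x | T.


Left-recursive alternatives: S/x; non-recursive: T
Introduce S': S -> TS', S' -> /xS' | ε


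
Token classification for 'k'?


Pattern: letter/underscore followed by alphanumerics, not a keyword
Type: IDENTIFIER


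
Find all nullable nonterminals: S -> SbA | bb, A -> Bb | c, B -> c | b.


A nonterminal is nullable iff some alternative derives ε (directly, or every symbol in it is nullable)
Nullable: {}


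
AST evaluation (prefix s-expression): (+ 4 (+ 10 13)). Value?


Evaluate inner: (+ 10 13) = 23
Evaluate root: (+ 4 23) = 27
Result: 27


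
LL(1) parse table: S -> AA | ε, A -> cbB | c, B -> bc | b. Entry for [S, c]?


For [S, c]: 'c' ∈ FIRST(AA)
Entry: S -> AA


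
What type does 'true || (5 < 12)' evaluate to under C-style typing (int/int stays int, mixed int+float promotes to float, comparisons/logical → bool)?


Operand types: bool || bool
Rule: logical operators take bool operands and yield bool
Result type: bool


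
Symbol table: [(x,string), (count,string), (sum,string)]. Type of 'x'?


Lookup 'x' → type string


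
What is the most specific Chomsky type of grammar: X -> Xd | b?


Left-linear: every RHS is a terminal or one nonterminal followed by a terminal
Classification: Type 3 (Regular)


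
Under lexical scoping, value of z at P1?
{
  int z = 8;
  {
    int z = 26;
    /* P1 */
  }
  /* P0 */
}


z declared in the same block as P1
z = 26


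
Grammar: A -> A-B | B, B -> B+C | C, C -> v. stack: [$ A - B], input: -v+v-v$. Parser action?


handle 'A-B' on top; lookahead ∈ FOLLOW(A) = {-, $}
Action: reduce (A -> A-B)


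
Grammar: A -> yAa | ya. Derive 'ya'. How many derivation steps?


Derivation: A => ya
Steps: 1


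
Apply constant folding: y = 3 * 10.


3 * 10 = 30 at compile time
Optimized: y = 30


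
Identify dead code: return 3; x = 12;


statement follows a return and is unreachable
Dead: 'x = 12'


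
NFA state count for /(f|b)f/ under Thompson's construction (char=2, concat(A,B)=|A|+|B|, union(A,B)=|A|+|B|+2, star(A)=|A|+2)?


Syntax tree has 3 char leaf(s), 1 union(s), 0 star(s)
chars contribute 3×2 = 6; each union adds +2; each star adds +2
Total: 6 + 2 + 0 = 8 states


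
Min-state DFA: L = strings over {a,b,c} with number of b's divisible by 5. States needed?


Track (count of b) mod 5: states 0..4, accept at 0
Minimal DFA: 5 states


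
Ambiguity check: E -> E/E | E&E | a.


'a/a&a' has two parse trees (no precedence encoded between / and &)
Ambiguous


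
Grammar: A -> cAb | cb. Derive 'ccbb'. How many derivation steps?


Derivation: A => cAb => ccbb
Steps: 2


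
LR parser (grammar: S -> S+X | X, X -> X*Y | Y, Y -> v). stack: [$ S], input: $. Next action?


start symbol S on stack, input exhausted
Action: accept


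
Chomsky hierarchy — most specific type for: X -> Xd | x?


Left-linear: every RHS is a terminal or one nonterminal followed by a terminal
Classification: Type 3 (Regular)


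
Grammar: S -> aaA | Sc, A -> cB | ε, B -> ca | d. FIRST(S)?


Per alternative of S: FIRST(aaA) = {a}; FIRST(Sc) = {a}
FIRST(S) = {a}


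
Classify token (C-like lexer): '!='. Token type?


Pattern: operator symbol
Type: OPERATOR


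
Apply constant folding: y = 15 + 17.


15 + 17 = 32 at compile time
Optimized: y = 32


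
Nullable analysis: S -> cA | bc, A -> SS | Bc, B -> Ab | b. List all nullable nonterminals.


A nonterminal is nullable iff some alternative derives ε (directly, or every symbol in it is nullable)
Nullable: {}


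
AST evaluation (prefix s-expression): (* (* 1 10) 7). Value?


Evaluate inner: (* 1 10) = 10
Evaluate root: (* 10 7) = 70
Result: 70


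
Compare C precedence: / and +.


'/' is multiplicative (level 10); '+' is additive (level 9)
Higher level binds tighter
'/' has higher precedence than '+'


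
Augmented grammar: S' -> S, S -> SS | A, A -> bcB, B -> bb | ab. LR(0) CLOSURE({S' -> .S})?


Start: S' -> .S
For each item with dot before a nonterminal B, add B -> .γ for every B-production
Closure: [S' -> .S, S -> .SS, S -> .A, A -> .bcB]


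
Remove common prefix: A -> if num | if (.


Common prefix: 'if'
Factored: A -> if A', A' -> num | (


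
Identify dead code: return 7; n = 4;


statement follows a return and is unreachable
Dead: 'n = 4'


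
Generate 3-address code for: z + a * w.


Break into single-operator statements:
t1 = a * w
t2 = z + t1


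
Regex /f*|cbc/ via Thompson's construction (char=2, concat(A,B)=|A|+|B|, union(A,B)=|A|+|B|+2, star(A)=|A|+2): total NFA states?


Syntax tree has 4 char leaf(s), 1 union(s), 1 star(s)
chars contribute 4×2 = 8; each union adds +2; each star adds +2
Total: 8 + 2 + 2 = 12 states


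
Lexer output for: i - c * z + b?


Scan left to right, longest-match per lexeme
Tokens: ID(i), OP(-), ID(c), OP(*), ID(z), OP(+), ID(b)


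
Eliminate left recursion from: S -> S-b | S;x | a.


Left-recursive alternatives: S-b, S;x; non-recursive: a
Introduce S': S -> aS', S' -> -bS' | ;xS' | ε


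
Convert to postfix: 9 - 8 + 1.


Left to right (same or higher precedence on left)
Postfix: 9 8 - 1 +


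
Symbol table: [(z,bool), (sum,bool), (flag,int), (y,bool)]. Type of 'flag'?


Lookup 'flag' → type int


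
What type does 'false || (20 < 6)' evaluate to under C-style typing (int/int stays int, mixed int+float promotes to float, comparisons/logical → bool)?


Operand types: bool || bool
Rule: logical operators take bool operands and yield bool
Result type: bool


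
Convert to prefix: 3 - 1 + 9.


left-to-right (same/higher precedence on left): tree is (+ (- 3 1) 9)
Prefix: + - 3 1 9


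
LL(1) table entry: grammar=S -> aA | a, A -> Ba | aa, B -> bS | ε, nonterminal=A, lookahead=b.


For [A, b]: 'b' ∈ FIRST(Ba)
Entry: A -> Ba


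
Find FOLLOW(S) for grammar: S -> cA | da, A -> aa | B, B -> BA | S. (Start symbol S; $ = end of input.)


$ ∈ FOLLOW(S). For each A -> αBβ: add FIRST(β)\{ε} to FOLLOW(B); if β nullable, add FOLLOW(A).
FOLLOW(S) = {$, a, c, d}


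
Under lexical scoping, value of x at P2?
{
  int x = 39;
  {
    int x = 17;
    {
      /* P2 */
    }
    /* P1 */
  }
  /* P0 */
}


P2's block does not declare x; resolves to the enclosing declaration at depth 1
x = 17


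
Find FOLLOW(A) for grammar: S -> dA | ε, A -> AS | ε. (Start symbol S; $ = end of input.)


$ ∈ FOLLOW(S). For each A -> αBβ: add FIRST(β)\{ε} to FOLLOW(B); if β nullable, add FOLLOW(A).
FOLLOW(A) = {$, d}


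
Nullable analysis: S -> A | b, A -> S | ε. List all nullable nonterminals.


A nonterminal is nullable iff some alternative derives ε (directly, or every symbol in it is nullable)
Nullable: {A, S}


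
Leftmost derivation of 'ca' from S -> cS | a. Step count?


Derivation: S => cS => ca
Steps: 2


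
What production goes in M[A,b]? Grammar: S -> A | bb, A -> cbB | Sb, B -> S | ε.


For [A, b]: 'b' ∈ FIRST(Sb)
Entry: A -> Sb


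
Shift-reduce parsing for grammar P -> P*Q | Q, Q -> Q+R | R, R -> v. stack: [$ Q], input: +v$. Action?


shift '+' to continue Q -> Q+R
Action: shift


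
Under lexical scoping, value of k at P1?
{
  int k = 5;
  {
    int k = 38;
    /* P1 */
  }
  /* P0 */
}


k declared in the same block as P1
k = 38


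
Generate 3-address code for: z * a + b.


Break into single-operator statements:
t1 = z * a
t2 = t1 + b


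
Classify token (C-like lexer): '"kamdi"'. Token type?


Pattern: double-quoted sequence
Type: STRING_LITERAL


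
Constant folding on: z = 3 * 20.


3 * 20 = 60 at compile time
Optimized: z = 60


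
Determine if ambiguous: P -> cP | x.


right-linear, alternatives start with distinct terminals 'c' vs 'x': unique leftmost derivation
Unambiguous


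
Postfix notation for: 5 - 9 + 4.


Left to right (same or higher precedence on left)
Postfix: 5 9 - 4 +


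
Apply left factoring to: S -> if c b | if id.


Common prefix: 'if'
Factored: S -> if S', S' -> c b | id


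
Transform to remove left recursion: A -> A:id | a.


Left-recursive alternatives: A:id; non-recursive: a
Introduce A': A -> aA', A' -> :idA' | ε


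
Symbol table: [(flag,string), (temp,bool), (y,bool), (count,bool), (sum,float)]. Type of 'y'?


Lookup 'y' → type bool


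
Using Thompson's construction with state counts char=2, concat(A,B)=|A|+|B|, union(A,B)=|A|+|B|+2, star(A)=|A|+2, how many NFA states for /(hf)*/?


Syntax tree has 2 char leaf(s), 0 union(s), 1 star(s)
chars contribute 2×2 = 4; each union adds +2; each star adds +2
Total: 4 + 0 + 2 = 6 states


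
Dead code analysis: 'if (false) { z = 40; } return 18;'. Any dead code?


condition is constant false, so the whole block is unreachable
Dead: 'if (false) { z = 40; }'


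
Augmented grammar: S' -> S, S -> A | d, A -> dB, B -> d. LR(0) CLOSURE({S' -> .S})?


Start: S' -> .S
For each item with dot before a nonterminal B, add B -> .γ for every B-production
Closure: [S' -> .S, S -> .A, S -> .d, A -> .dB]


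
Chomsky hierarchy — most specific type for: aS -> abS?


LHS has context (more than one symbol) and |LHS| ≤ |RHS|
Classification: Type 1 (Context-Sensitive)


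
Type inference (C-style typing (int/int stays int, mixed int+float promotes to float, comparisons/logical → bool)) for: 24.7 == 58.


Operand types: float == int
Rule: comparison yields bool
Result type: bool


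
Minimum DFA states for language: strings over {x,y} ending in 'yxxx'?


Track the longest suffix of input matching a prefix of 'yxxx': 5 classes (prefixes of length 0..4)
Minimal DFA: 5 states


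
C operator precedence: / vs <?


'/' is multiplicative (level 10); '<' is relational (level 7)
Higher level binds tighter
'/' has higher precedence than '<'


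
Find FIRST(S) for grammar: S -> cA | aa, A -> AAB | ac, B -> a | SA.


Per alternative of S: FIRST(cA) = {c}; FIRST(aa) = {a}
FIRST(S) = {a, c}


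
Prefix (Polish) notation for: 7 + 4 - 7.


left-to-right (same/higher precedence on left): tree is (- (+ 7 4) 7)
Prefix: - + 7 4 7


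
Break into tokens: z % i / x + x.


Scan left to right, longest-match per lexeme
Tokens: ID(z), OP(%), ID(i), OP(/), ID(x), OP(+), ID(x)


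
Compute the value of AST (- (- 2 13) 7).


Evaluate inner: (- 2 13) = -11
Evaluate root: (- -11 7) = -18
Result: -18


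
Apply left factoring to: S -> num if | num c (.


Common prefix: 'num'
Factored: S -> num S', S' -> if | c (


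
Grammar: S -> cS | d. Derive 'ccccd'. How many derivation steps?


Derivation: S => cS => ccS => cccS => ccccS => ccccd
Steps: 5


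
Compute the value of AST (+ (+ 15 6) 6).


Evaluate inner: (+ 15 6) = 21
Evaluate root: (+ 21 6) = 27
Result: 27


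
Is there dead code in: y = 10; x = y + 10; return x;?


y is read by x's definition; x is returned
No dead code


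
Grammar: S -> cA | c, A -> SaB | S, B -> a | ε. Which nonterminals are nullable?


A nonterminal is nullable iff some alternative derives ε (directly, or every symbol in it is nullable)
Nullable: {B}


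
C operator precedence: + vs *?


'*' is multiplicative (level 10); '+' is additive (level 9)
Higher level binds tighter
'*' has higher precedence than '+'


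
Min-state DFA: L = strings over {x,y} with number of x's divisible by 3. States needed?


Track (count of x) mod 3: states 0..2, accept at 0
Minimal DFA: 3 states


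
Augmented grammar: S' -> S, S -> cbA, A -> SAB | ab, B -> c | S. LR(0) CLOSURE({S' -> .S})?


Start: S' -> .S
For each item with dot before a nonterminal B, add B -> .γ for every B-production
Closure: [S' -> .S, S -> .cbA]


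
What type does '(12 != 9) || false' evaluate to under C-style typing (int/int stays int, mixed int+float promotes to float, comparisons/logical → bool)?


Operand types: bool || bool
Rule: logical operators take bool operands and yield bool
Result type: bool


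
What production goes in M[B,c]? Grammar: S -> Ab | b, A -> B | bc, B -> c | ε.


For [B, c]: 'c' ∈ FIRST(c)
Entry: B -> c


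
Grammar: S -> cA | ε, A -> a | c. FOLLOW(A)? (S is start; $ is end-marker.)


$ ∈ FOLLOW(S). For each A -> αBβ: add FIRST(β)\{ε} to FOLLOW(B); if β nullable, add FOLLOW(A).
FOLLOW(A) = {$}


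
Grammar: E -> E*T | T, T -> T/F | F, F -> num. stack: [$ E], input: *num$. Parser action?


shift '*' to continue E -> E*T
Action: shift


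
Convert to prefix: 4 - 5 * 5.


'*' binds tighter: tree is (- 4 (* 5 5))
Prefix: - 4 * 5 5


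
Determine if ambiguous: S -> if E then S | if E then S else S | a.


dangling else: 'if E then if E then a else a' parses two ways
Ambiguous


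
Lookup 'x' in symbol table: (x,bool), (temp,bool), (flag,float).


Lookup 'x' → type bool


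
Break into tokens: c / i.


Scan left to right, longest-match per lexeme
Tokens: ID(c), OP(/), ID(i)


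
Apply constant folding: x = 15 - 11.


15 - 11 = 4 at compile time
Optimized: x = 4


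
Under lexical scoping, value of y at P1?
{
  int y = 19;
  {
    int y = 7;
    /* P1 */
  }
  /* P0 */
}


y declared in the same block as P1
y = 7


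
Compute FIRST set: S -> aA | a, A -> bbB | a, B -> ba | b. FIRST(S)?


Per alternative of S: FIRST(aA) = {a}; FIRST(a) = {a}
FIRST(S) = {a}


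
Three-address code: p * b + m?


Break into single-operator statements:
t1 = p * b
t2 = t1 + m


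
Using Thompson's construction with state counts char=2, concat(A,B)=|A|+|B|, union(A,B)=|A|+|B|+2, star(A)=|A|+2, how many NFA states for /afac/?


Syntax tree has 4 char leaf(s), 0 union(s), 0 star(s)
chars contribute 4×2 = 8; each union adds +2; each star adds +2
Total: 8 + 0 + 0 = 8 states
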